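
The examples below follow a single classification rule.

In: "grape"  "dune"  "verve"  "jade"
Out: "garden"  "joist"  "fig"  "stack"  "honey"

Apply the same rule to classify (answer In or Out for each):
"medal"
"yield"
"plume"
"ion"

A rule that fits every label: ends with 'e' — true of each 'In' example, false of each 'Out' one.
"medal" → ends with 'l' → Out. "yield" → ends with 'd' → Out. "plume" → ends with 'e' → In. "ion" → ends with 'n' → Out.

Out, Out, In, Out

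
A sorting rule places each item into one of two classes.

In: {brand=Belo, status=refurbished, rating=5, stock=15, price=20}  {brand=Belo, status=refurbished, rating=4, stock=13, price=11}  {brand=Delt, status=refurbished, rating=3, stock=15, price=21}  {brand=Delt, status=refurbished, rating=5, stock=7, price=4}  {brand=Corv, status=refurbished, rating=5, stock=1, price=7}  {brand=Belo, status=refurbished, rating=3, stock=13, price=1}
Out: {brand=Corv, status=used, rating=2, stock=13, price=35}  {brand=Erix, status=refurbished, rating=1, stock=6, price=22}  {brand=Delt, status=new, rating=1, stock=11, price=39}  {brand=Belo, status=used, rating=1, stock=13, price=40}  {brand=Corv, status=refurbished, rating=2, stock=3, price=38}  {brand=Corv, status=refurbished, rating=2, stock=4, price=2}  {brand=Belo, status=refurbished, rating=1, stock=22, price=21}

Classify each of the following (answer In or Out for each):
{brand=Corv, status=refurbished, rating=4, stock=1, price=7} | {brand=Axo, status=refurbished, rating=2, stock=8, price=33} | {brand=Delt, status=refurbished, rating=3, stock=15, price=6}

All 'In' examples share one property — rating ≥ 3 — and every 'Out' example lacks it.
{brand=Corv, status=refurbished, rating=4, stock=1, price=7}: In (rating = 4). {brand=Axo, status=refurbished, rating=2, stock=8, price=33}: Out (rating = 2). {brand=Delt, status=refurbished, rating=3, stock=15, price=6}: In (rating = 3).

In, Out, In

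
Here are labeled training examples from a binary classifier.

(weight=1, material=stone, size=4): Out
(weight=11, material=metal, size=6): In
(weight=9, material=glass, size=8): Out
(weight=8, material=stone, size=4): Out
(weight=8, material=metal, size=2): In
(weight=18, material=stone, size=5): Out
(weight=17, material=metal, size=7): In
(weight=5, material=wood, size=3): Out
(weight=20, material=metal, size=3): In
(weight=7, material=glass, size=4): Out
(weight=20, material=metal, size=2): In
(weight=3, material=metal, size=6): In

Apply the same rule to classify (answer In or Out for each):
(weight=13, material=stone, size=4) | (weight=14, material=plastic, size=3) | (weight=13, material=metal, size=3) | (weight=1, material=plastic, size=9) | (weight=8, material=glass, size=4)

Out, Out, In, Out, Out

The pattern is that an item is 'In' exactly when: material is metal.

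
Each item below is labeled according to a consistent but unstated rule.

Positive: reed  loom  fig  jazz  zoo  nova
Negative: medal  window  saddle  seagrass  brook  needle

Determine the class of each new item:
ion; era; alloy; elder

Positive, Positive, Negative, Negative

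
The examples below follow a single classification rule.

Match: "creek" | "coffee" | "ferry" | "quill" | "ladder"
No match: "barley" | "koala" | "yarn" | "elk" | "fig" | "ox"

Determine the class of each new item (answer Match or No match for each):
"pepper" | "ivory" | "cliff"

Match, No match, Match

The simplest hypothesis consistent with all the labels is: has a double letter.
"pepper": 'pp' doubled — meets the rule, so Match.
"ivory": no doubled letter — does not pass, so No match.
"cliff": 'ff' doubled — meets the rule, so Match.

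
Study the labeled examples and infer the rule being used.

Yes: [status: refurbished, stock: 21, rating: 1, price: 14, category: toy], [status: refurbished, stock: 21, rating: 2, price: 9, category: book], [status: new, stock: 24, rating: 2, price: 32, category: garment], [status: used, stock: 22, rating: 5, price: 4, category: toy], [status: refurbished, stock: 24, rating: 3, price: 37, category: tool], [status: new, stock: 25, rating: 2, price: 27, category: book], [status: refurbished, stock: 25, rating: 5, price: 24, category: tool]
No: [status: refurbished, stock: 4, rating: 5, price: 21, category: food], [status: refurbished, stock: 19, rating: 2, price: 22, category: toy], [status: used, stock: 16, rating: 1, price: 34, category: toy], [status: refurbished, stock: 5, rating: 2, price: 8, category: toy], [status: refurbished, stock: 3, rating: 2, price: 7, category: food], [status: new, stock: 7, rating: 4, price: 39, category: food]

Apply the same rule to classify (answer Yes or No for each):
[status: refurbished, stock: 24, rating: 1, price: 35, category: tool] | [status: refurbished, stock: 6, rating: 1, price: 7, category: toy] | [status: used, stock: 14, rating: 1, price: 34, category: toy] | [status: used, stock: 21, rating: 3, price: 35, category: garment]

Yes, No, No, Yes

The classifier is using: stock ≥ 21.
[status: refurbished, stock: 24, rating: 1, price: 35, category: tool]: Yes (stock = 24). [status: refurbished, stock: 6, rating: 1, price: 7, category: toy]: No (stock = 6). [status: used, stock: 14, rating: 1, price: 34, category: toy]: No (stock = 14). [status: used, stock: 21, rating: 3, price: 35, category: garment]: Yes (stock = 21).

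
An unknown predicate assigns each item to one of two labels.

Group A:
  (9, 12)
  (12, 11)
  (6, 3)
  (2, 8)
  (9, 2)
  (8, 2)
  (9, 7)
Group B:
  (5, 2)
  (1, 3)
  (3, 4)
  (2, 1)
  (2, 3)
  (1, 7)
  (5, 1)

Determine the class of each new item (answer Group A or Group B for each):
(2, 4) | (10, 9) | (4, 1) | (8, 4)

A rule that fits every label: sum ≥ 9 — true of each 'Group A' example, false of each 'Group B' one.
(2, 4) → 2+4 = 6 → Group B. (10, 9) → 10+9 = 19 → Group A. (4, 1) → 4+1 = 5 → Group B. (8, 4) → 8+4 = 12 → Group A.

Group B, Group A, Group B, Group A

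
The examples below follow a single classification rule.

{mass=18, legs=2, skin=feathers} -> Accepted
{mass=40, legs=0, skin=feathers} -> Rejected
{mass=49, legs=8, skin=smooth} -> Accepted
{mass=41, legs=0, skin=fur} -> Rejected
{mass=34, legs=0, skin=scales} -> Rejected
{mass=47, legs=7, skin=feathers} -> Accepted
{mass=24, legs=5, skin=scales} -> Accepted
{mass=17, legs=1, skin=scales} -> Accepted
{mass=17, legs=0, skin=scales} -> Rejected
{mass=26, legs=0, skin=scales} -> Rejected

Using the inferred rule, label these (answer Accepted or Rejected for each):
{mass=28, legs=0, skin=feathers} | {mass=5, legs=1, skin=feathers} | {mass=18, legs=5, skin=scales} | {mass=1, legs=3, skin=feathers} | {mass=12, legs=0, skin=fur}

Rejected, Accepted, Accepted, Accepted, Rejected

All 'Accepted' examples share one property — legs ≥ 1 — and every 'Rejected' example lacks it.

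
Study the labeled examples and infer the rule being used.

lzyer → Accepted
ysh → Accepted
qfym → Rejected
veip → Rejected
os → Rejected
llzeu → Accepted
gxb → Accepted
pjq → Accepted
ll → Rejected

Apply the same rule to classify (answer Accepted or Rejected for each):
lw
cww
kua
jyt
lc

Rejected, Accepted, Accepted, Accepted, Rejected

Looking at the examples, the only property every 'Accepted' case has and every 'Rejected' case lacks is: odd length.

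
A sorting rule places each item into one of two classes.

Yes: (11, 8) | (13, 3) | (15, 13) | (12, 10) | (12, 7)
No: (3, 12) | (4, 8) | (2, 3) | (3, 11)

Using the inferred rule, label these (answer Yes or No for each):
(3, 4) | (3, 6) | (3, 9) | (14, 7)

No, No, No, Yes

The pattern is that an item is 'Yes' exactly when: first > second.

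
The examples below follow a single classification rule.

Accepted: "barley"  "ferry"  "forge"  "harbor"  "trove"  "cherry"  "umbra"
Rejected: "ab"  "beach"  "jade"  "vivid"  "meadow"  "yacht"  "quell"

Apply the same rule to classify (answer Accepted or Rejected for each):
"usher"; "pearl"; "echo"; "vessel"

Accepted, Accepted, Rejected, Rejected

The simplest hypothesis consistent with all the labels is: contains 'r'.
"usher" — has 'r', hence Accepted. "pearl" — has 'r', hence Accepted. "echo" — no 'r', hence Rejected. "vessel" — no 'r', hence Rejected.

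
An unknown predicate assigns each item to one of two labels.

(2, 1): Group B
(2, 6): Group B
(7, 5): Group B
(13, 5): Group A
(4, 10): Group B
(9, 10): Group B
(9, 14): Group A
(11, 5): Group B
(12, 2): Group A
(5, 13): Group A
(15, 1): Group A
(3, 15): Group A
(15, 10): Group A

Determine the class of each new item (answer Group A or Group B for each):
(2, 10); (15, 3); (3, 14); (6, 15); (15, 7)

'Group A' ⟺ max ≥ 12.
(2, 10): max 10, doesn't match → Group B. (15, 3): max 15, checks out → Group A. (3, 14): max 14, checks out → Group A. (6, 15): max 15, checks out → Group A. (15, 7): max 15, checks out → Group A.

Group B, Group A, Group A, Group A, Group A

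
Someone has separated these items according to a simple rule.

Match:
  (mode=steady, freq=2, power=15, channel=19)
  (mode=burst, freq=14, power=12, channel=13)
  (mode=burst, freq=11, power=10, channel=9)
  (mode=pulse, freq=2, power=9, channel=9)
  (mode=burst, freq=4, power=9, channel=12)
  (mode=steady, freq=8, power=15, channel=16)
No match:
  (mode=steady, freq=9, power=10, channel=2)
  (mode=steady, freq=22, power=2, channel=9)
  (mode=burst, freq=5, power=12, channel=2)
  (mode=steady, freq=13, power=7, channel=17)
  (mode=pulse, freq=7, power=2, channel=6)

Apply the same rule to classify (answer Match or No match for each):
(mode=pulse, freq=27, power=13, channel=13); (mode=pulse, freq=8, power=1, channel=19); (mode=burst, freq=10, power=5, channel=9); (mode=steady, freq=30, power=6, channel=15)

The pattern is that an item is 'Match' exactly when: power ≥ 9 AND channel ≥ 6.
(mode=pulse, freq=27, power=13, channel=13) → power = 13, channel = 13 → Match. (mode=pulse, freq=8, power=1, channel=19) → power = 1, channel = 19 → No match. (mode=burst, freq=10, power=5, channel=9) → power = 5, channel = 9 → No match. (mode=steady, freq=30, power=6, channel=15) → power = 6, channel = 15 → No match.

Match, No match, No match, No match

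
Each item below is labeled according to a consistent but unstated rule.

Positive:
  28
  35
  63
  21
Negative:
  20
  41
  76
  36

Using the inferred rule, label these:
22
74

The distinguishing property — multiple of 7 — holds for all the 'Positive' cases and none of the 'Negative' cases.

Negative, Negative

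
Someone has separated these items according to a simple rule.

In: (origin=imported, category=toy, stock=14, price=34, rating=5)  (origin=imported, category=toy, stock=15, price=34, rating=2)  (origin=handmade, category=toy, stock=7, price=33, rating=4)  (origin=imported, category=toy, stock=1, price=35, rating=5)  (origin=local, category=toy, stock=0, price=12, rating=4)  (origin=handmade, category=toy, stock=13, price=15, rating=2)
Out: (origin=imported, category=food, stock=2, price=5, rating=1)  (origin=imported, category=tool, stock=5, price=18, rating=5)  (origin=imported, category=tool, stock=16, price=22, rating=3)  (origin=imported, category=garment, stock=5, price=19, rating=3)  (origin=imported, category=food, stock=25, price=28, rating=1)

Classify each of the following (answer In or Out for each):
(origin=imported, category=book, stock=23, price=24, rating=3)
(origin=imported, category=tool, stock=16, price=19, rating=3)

Out, Out

Checking candidate rules against both groups, what survives is: category is toy.
(origin=imported, category=book, stock=23, price=24, rating=3): Out (category is book).
(origin=imported, category=tool, stock=16, price=19, rating=3): Out (category is tool).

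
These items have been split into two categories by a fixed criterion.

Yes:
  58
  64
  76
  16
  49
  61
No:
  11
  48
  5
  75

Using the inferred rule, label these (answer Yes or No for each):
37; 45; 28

All 'Yes' examples share one property — ≡ 1 (mod 3) — and every 'No' example lacks it.
Yes: 37, since 37 mod 3 = 1.
No: 45, since 45 mod 3 = 0.
Yes: 28, since 28 mod 3 = 1.

Yes, No, Yes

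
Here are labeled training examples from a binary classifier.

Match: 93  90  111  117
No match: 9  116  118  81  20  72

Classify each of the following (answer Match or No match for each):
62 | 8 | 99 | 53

One predicate separates the groups cleanly: multiple of 3 AND at least 90.
No match: 62, since 62 = 3·20 + 2, 62 < 90. No match: 8, since 8 = 3·2 + 2, 8 < 90. Match: 99, since 99 = 3·33, 99 ≥ 90. No match: 53, since 53 = 3·17 + 2, 53 < 90.

No match, No match, Match, No match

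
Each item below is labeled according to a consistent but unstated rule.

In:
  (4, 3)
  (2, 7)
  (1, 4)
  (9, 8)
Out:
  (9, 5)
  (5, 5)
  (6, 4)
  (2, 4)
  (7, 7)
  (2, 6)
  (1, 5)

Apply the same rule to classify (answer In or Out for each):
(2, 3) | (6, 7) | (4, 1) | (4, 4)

Comparing the two groups points to one rule — sum is odd.
(2, 3): 2+3 = 5 — meets the rule, so In.
(6, 7): 6+7 = 13 — meets the rule, so In.
(4, 1): 4+1 = 5 — meets the rule, so In.
(4, 4): 4+4 = 8 — doesn't match, so Out.

In, In, In, Out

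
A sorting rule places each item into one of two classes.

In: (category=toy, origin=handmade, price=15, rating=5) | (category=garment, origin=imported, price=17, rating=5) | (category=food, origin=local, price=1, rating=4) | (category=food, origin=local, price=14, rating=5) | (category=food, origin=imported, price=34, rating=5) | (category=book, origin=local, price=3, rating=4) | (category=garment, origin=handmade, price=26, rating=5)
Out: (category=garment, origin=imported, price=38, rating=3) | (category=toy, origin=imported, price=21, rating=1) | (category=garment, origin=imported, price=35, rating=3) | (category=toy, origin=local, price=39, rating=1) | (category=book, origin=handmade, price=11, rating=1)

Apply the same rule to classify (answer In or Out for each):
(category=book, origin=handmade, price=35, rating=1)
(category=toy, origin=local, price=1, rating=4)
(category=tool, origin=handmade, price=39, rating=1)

Out, In, Out

'In' ⟺ rating ≥ 4.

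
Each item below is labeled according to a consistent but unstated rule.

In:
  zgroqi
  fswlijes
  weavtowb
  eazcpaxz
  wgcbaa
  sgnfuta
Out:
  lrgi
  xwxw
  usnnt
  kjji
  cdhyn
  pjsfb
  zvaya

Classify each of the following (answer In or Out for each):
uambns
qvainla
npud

The classifier is using: length ≥ 6.
uambns: In (length 6). qvainla: In (length 7). npud: Out (length 4).

In, In, Out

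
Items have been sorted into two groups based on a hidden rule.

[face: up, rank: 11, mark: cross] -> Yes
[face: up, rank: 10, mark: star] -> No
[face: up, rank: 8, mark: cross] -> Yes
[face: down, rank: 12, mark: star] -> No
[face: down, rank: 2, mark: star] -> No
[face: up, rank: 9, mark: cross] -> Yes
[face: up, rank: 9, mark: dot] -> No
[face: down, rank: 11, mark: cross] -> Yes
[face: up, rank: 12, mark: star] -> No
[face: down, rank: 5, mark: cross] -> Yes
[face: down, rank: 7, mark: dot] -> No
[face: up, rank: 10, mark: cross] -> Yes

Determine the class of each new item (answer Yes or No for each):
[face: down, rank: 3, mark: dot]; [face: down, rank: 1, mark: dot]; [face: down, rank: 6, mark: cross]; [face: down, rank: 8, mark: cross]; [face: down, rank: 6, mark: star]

No, No, Yes, Yes, No

The common property of the 'Yes' items is: mark is cross. No 'No' item has it.
[face: down, rank: 3, mark: dot] → mark is dot → No. [face: down, rank: 1, mark: dot] → mark is dot → No. [face: down, rank: 6, mark: cross] → mark is cross → Yes. [face: down, rank: 8, mark: cross] → mark is cross → Yes. [face: down, rank: 6, mark: star] → mark is star → No.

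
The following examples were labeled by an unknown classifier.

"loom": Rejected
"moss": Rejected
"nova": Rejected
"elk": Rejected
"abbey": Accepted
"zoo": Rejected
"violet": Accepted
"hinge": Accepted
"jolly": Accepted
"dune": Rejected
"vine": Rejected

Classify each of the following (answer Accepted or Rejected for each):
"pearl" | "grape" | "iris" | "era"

All 'Accepted' examples share one property — length ≥ 5 — and every 'Rejected' example lacks it.

Accepted, Accepted, Rejected, Rejected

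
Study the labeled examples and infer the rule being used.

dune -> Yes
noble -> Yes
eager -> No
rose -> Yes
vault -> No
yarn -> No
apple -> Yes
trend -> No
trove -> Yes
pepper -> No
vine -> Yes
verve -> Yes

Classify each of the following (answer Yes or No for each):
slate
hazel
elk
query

Yes, No, No, No

The distinguishing property — ends with 'e' — holds for all the 'Yes' cases and none of the 'No' cases.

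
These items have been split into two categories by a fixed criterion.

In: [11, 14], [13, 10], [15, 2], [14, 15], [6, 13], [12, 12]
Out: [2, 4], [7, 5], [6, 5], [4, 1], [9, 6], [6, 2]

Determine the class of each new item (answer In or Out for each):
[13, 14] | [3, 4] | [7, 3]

In, Out, Out

The distinguishing property — sum ≥ 17 — holds for all the 'In' cases and none of the 'Out' cases.
[13, 14] — 13+14 = 27, hence In.
[3, 4] — 3+4 = 7, hence Out.
[7, 3] — 7+3 = 10, hence Out.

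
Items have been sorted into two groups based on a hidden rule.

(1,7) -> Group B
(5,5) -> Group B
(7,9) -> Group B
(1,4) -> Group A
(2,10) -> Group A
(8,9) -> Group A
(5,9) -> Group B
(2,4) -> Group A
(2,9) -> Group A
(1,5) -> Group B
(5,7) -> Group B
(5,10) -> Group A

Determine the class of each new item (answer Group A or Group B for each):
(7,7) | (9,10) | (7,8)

Group B, Group A, Group A

Every 'Group A' example satisfies: product is even. None of the 'Group B' examples do.
Group B: (7,7), since 7·7 = 49. Group A: (9,10), since 9·10 = 90. Group A: (7,8), since 7·8 = 56.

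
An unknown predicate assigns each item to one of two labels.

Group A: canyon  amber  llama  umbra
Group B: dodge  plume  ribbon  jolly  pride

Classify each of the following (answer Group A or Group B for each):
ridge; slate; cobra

Group B, Group A, Group A

Every 'Group A' example satisfies: contains 'a'. None of the 'Group B' examples do.
Group B: ridge, since no 'a'.
Group A: slate, since has 'a'.
Group A: cobra, since has 'a'.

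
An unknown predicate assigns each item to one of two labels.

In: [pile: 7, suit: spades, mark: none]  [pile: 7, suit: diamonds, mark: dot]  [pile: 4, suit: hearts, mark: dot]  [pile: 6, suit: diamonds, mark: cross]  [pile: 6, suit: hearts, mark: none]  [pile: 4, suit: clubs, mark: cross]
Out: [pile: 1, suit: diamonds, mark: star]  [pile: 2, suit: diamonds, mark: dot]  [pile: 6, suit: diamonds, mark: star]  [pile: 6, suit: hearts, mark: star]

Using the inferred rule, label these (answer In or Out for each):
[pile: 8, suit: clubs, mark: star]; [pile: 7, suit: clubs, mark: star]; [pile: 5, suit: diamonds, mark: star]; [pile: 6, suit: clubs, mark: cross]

Out, Out, Out, In

A rule that fits every label: mark is not star AND pile ≥ 4 — true of each 'In' example, false of each 'Out' one.
[pile: 8, suit: clubs, mark: star] — mark is star, pile = 8, hence Out. [pile: 7, suit: clubs, mark: star] — mark is star, pile = 7, hence Out. [pile: 5, suit: diamonds, mark: star] — mark is star, pile = 5, hence Out. [pile: 6, suit: clubs, mark: cross] — mark is cross, pile = 6, hence In.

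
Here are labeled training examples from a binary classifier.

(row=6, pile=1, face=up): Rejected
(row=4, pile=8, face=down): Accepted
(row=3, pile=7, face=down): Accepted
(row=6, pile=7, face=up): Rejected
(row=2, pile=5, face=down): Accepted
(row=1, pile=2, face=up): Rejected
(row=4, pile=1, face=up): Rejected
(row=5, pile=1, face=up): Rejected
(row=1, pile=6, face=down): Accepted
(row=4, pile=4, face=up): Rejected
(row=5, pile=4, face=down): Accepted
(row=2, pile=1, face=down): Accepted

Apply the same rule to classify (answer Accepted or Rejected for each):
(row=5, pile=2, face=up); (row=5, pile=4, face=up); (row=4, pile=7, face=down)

Every 'Accepted' example satisfies: face is down. None of the 'Rejected' examples do.
(row=5, pile=2, face=up) — face is up, hence Rejected.
(row=5, pile=4, face=up) — face is up, hence Rejected.
(row=4, pile=7, face=down) — face is down, hence Accepted.

Rejected, Rejected, Accepted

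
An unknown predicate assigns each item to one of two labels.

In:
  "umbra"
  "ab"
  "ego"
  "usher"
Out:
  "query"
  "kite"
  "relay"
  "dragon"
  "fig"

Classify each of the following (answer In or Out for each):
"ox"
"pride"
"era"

'In' ⟺ starts with a vowel.
"ox" → starts with 'o' → In.
"pride" → starts with 'p' → Out.
"era" → starts with 'e' → In.

In, Out, In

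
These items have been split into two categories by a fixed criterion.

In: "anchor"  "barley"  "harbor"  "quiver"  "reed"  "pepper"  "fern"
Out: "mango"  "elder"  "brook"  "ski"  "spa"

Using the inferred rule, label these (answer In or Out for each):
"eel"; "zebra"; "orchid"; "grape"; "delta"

The common property of the 'In' items is: even length. No 'Out' item has it.
"eel" — length 3, hence Out. "zebra" — length 5, hence Out. "orchid" — length 6, hence In. "grape" — length 5, hence Out. "delta" — length 5, hence Out.

Out, Out, In, Out, Out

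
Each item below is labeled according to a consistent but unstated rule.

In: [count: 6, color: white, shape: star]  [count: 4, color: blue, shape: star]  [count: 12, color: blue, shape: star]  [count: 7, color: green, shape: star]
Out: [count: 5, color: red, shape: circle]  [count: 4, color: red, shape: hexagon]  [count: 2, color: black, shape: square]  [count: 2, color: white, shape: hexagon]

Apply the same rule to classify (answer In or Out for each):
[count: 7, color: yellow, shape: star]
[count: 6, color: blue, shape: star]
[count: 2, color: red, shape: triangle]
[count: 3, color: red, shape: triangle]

In, In, Out, Out

Every 'In' example satisfies: shape is star. None of the 'Out' examples do.
[count: 7, color: yellow, shape: star] → shape is star → In. [count: 6, color: blue, shape: star] → shape is star → In. [count: 2, color: red, shape: triangle] → shape is triangle → Out. [count: 3, color: red, shape: triangle] → shape is triangle → Out.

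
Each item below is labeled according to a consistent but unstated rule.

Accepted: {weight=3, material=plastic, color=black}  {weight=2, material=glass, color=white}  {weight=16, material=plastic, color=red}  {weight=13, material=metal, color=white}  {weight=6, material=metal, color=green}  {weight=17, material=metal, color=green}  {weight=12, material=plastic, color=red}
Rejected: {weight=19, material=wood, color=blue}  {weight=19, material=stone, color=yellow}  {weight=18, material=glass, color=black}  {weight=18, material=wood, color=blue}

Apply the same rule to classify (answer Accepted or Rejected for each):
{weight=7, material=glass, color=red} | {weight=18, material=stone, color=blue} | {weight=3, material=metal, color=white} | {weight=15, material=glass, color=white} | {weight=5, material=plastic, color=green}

Accepted, Rejected, Accepted, Accepted, Accepted

The simplest hypothesis consistent with all the labels is: weight ≤ 17.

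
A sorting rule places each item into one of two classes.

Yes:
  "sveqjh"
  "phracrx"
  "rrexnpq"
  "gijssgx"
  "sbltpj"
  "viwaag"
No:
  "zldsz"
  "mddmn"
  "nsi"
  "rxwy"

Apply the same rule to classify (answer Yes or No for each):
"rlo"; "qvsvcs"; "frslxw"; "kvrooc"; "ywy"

No, Yes, Yes, Yes, No

The simplest hypothesis consistent with all the labels is: length ≥ 6.
"rlo": length 3 — does not fit, so No. "qvsvcs": length 6 — fits, so Yes. "frslxw": length 6 — fits, so Yes. "kvrooc": length 6 — fits, so Yes. "ywy": length 3 — does not fit, so No.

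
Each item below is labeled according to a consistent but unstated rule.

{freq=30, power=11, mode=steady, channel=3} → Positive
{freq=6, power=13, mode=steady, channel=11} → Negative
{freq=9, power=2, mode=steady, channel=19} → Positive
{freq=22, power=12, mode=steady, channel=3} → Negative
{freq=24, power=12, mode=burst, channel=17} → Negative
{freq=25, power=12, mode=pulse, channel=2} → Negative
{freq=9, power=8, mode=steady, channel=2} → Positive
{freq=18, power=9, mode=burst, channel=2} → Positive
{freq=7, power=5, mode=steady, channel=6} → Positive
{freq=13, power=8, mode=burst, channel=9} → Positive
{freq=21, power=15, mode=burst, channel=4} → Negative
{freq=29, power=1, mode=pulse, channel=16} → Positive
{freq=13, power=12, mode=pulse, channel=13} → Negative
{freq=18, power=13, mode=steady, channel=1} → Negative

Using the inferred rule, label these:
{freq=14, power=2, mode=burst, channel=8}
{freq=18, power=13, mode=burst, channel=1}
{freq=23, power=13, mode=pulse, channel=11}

Positive, Negative, Negative

The pattern is that an item is 'Positive' exactly when: power ≤ 11.
{freq=14, power=2, mode=burst, channel=8} → power = 2 → Positive.
{freq=18, power=13, mode=burst, channel=1} → power = 13 → Negative.
{freq=23, power=13, mode=pulse, channel=11} → power = 13 → Negative.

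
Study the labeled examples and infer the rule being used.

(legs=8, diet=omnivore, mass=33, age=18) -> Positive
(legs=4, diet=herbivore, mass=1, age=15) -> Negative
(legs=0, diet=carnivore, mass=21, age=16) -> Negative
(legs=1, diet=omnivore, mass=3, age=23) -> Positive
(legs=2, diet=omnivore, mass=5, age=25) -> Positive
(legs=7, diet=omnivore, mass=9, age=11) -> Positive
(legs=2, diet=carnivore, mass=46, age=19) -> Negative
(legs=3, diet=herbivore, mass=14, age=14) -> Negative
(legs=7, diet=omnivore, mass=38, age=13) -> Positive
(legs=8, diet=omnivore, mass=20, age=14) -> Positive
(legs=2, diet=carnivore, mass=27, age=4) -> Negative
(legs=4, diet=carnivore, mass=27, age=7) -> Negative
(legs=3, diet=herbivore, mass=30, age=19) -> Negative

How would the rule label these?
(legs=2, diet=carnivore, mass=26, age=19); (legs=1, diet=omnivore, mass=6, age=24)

Checking candidate rules against both groups, what survives is: diet is omnivore.
Negative: (legs=2, diet=carnivore, mass=26, age=19), since diet is carnivore.
Positive: (legs=1, diet=omnivore, mass=6, age=24), since diet is omnivore.

Negative, Positive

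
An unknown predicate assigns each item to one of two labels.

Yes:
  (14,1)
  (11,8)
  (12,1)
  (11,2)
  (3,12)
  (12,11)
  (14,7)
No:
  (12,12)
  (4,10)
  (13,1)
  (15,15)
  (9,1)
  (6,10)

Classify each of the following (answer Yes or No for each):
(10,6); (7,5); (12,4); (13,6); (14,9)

No, No, No, Yes, Yes

One predicate separates the groups cleanly: sum is odd.
(10,6) → 10+6 = 16 → No.
(7,5) → 7+5 = 12 → No.
(12,4) → 12+4 = 16 → No.
(13,6) → 13+6 = 19 → Yes.
(14,9) → 14+9 = 23 → Yes.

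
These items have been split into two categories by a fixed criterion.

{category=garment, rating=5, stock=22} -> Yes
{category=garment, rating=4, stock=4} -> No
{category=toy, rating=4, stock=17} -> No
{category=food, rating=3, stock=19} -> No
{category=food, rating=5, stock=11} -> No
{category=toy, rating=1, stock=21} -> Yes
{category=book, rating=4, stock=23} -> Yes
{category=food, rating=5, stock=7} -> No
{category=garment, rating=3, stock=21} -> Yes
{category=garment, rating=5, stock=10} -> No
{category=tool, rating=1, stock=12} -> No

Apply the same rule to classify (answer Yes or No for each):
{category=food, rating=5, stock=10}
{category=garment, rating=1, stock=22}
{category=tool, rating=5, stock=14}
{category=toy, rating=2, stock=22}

One predicate separates the groups cleanly: stock ≥ 21.
{category=food, rating=5, stock=10} → stock = 10 → No.
{category=garment, rating=1, stock=22} → stock = 22 → Yes.
{category=tool, rating=5, stock=14} → stock = 14 → No.
{category=toy, rating=2, stock=22} → stock = 22 → Yes.

No, Yes, No, Yes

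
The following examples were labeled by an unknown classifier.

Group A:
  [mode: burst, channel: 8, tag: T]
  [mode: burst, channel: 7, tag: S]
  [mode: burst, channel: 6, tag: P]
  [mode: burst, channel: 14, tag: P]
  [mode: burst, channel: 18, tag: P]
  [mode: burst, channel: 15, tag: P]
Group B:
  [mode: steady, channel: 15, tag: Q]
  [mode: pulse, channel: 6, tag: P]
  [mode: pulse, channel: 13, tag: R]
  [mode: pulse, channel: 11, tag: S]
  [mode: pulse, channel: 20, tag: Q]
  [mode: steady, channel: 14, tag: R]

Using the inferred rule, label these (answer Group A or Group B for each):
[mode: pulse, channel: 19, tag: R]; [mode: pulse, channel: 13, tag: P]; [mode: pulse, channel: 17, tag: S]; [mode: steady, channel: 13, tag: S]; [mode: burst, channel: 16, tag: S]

Group B, Group B, Group B, Group B, Group A

The pattern is that an item is 'Group A' exactly when: mode is burst.
[mode: pulse, channel: 19, tag: R]: Group B (mode is pulse). [mode: pulse, channel: 13, tag: P]: Group B (mode is pulse). [mode: pulse, channel: 17, tag: S]: Group B (mode is pulse). [mode: steady, channel: 13, tag: S]: Group B (mode is steady). [mode: burst, channel: 16, tag: S]: Group A (mode is burst).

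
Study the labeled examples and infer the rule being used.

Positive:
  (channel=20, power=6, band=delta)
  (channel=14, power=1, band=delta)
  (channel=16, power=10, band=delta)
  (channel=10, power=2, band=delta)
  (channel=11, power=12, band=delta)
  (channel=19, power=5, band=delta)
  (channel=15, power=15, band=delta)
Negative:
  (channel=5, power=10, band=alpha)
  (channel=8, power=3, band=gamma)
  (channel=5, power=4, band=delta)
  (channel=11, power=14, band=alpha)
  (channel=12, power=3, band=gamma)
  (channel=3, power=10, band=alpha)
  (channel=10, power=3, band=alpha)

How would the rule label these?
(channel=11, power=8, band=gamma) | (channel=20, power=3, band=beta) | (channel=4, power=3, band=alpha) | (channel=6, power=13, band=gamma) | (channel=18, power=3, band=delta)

The rule appears to be: band is delta AND channel ≥ 8.
(channel=11, power=8, band=gamma) → band is gamma, channel = 11 → Negative. (channel=20, power=3, band=beta) → band is beta, channel = 20 → Negative. (channel=4, power=3, band=alpha) → band is alpha, channel = 4 → Negative. (channel=6, power=13, band=gamma) → band is gamma, channel = 6 → Negative. (channel=18, power=3, band=delta) → band is delta, channel = 18 → Positive.

Negative, Negative, Negative, Negative, Positive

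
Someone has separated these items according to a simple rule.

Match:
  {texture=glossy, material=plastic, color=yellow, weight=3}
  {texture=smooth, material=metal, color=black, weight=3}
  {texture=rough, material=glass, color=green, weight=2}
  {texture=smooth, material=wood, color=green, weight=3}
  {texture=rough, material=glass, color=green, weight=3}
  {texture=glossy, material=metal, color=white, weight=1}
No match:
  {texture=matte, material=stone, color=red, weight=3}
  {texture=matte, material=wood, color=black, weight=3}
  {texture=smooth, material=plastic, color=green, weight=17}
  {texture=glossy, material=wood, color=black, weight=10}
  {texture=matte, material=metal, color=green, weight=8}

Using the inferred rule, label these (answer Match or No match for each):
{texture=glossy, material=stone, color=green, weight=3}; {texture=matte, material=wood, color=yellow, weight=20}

Match, No match

The classifier is using: texture is not matte AND weight ≤ 3.
{texture=glossy, material=stone, color=green, weight=3} — texture is glossy, weight = 3, hence Match.
{texture=matte, material=wood, color=yellow, weight=20} — texture is matte, weight = 20, hence No match.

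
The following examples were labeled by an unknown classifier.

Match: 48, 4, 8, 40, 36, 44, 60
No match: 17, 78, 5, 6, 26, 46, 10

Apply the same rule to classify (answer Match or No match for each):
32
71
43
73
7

Rule: multiple of 4. This holds for each 'Match' example and fails for each 'No match' one.
32: 32 = 4·8, qualifies → Match. 71: 71 = 4·17 + 3, does not pass → No match. 43: 43 = 4·10 + 3, does not pass → No match. 73: 73 = 4·18 + 1, does not pass → No match. 7: 7 = 4·1 + 3, does not pass → No match.

Match, No match, No match, No match, No match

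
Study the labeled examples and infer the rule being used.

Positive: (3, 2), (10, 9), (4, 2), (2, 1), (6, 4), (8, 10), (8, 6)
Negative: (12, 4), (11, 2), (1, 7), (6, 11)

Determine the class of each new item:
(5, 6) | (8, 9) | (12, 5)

Positive, Positive, Negative

All 'Positive' examples share one property — |first − second| ≤ 2 — and every 'Negative' example lacks it.
(5, 6): |5−6| = 1 — qualifies, so Positive. (8, 9): |8−9| = 1 — qualifies, so Positive. (12, 5): |12−5| = 7 — does not satisfy this, so Negative.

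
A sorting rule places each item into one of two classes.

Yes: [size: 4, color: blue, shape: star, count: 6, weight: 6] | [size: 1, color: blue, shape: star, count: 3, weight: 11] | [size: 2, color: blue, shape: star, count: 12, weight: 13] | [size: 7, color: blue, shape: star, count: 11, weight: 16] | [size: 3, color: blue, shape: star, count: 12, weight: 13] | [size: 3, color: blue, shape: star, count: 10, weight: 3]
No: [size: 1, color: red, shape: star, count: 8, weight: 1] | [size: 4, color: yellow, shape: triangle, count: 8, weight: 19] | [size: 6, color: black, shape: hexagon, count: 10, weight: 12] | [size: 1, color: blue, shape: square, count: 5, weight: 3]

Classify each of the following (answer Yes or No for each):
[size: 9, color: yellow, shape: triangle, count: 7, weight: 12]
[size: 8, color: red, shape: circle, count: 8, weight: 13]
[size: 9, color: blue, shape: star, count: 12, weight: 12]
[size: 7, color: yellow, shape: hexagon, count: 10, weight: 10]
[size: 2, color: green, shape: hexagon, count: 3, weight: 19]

Rule: shape is star AND color is blue. This holds for each 'Yes' example and fails for each 'No' one.
[size: 9, color: yellow, shape: triangle, count: 7, weight: 12]: No (shape is triangle, color is yellow).
[size: 8, color: red, shape: circle, count: 8, weight: 13]: No (shape is circle, color is red).
[size: 9, color: blue, shape: star, count: 12, weight: 12]: Yes (shape is star, color is blue).
[size: 7, color: yellow, shape: hexagon, count: 10, weight: 10]: No (shape is hexagon, color is yellow).
[size: 2, color: green, shape: hexagon, count: 3, weight: 19]: No (shape is hexagon, color is green).

No, No, Yes, No, No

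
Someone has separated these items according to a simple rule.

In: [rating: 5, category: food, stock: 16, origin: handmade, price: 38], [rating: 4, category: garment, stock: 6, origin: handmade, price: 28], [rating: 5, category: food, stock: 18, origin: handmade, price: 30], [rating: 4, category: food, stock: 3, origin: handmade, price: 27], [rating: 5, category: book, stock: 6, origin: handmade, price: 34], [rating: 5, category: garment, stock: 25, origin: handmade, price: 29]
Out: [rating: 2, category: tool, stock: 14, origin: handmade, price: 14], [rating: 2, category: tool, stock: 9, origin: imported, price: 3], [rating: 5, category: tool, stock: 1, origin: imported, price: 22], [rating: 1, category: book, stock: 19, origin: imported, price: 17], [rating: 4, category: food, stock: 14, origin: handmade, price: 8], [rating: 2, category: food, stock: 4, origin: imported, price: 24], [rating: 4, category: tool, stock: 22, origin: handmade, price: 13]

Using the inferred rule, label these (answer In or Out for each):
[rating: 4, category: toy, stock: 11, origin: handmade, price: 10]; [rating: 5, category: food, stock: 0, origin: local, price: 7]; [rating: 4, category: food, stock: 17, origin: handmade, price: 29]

Out, Out, In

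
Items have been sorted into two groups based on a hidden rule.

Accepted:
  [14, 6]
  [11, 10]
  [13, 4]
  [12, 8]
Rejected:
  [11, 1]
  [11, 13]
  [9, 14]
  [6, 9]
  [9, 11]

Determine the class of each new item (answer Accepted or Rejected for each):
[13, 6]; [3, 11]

Accepted, Rejected

The common property of the 'Accepted' items is: first > second AND second is even. No 'Rejected' item has it.
[13, 6]: Accepted (13 > 6, second 6).
[3, 11]: Rejected (3 < 11, second 11).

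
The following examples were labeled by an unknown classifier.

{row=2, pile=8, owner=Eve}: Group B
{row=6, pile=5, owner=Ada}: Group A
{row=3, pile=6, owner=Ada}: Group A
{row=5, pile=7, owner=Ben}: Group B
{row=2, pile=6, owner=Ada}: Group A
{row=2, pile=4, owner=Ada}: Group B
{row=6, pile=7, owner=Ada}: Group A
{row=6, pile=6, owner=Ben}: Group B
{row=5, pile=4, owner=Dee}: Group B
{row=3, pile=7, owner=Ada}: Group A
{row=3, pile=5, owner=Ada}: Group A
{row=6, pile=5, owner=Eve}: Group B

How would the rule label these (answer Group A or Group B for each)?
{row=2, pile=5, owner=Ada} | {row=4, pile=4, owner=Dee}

The common property of the 'Group A' items is: owner is Ada AND pile ≥ 5. No 'Group B' item has it.
{row=2, pile=5, owner=Ada}: owner is Ada, pile = 5, matches → Group A. {row=4, pile=4, owner=Dee}: owner is Dee, pile = 4, doesn't qualify → Group B.

Group A, Group B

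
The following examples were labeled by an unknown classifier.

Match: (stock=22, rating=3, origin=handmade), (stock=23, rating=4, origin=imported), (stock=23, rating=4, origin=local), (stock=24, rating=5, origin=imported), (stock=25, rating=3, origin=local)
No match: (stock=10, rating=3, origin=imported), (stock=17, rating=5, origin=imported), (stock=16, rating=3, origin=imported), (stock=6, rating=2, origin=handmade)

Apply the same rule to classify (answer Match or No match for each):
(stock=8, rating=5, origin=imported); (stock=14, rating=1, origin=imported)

No match, No match

The rule appears to be: stock ≥ 22.
(stock=8, rating=5, origin=imported): stock = 8 — lacks this property, so No match. (stock=14, rating=1, origin=imported): stock = 14 — lacks this property, so No match.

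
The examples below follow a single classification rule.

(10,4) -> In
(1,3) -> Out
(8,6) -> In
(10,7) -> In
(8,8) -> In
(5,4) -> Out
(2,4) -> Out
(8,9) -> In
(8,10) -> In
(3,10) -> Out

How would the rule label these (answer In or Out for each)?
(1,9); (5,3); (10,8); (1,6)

Out, Out, In, Out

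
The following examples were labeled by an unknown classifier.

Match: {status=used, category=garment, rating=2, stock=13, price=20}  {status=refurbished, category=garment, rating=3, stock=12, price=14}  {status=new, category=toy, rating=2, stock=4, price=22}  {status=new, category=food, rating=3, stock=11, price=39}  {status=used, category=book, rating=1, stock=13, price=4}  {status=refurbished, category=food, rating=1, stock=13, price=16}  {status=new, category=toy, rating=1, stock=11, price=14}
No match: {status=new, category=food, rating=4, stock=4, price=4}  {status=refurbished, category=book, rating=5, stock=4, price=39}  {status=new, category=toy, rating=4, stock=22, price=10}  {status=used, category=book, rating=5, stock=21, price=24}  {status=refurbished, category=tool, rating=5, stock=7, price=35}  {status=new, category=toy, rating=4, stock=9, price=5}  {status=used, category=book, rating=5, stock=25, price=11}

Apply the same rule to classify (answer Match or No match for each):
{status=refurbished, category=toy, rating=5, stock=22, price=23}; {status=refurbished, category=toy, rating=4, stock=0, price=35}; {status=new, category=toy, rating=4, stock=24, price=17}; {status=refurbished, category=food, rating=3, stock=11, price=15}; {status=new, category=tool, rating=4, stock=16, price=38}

No match, No match, No match, Match, No match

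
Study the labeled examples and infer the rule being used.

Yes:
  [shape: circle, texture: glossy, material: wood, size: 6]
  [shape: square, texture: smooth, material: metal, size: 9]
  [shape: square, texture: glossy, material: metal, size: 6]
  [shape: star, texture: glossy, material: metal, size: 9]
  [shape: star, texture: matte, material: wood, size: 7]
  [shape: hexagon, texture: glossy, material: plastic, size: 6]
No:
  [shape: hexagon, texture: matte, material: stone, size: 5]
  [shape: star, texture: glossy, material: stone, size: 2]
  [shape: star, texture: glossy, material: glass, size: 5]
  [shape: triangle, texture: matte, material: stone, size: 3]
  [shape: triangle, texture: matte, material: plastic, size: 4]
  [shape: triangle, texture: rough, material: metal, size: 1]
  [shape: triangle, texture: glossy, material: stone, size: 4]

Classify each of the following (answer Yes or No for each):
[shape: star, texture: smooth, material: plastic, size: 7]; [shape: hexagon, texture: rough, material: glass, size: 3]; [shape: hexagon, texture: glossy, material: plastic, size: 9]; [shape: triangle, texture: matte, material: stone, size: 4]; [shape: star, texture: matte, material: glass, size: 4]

Yes, No, Yes, No, No

The pattern is that an item is 'Yes' exactly when: size ≥ 6.
[shape: star, texture: smooth, material: plastic, size: 7] → size = 7 → Yes.
[shape: hexagon, texture: rough, material: glass, size: 3] → size = 3 → No.
[shape: hexagon, texture: glossy, material: plastic, size: 9] → size = 9 → Yes.
[shape: triangle, texture: matte, material: stone, size: 4] → size = 4 → No.
[shape: star, texture: matte, material: glass, size: 4] → size = 4 → No.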